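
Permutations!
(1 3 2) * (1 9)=(1 3 2 9)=[0, 3, 9, 2, 4, 5, 6, 7, 8, 1]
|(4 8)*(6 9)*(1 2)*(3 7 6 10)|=|(1 2)(3 7 6 9 10)(4 8)|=10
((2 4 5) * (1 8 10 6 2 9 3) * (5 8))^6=((1 5 9 3)(2 4 8 10 6))^6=(1 9)(2 4 8 10 6)(3 5)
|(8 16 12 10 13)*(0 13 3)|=7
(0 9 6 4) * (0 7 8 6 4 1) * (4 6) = [9, 0, 2, 3, 7, 5, 1, 8, 4, 6] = (0 9 6 1)(4 7 8)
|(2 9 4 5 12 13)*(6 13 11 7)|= |(2 9 4 5 12 11 7 6 13)|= 9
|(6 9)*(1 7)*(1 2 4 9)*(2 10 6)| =|(1 7 10 6)(2 4 9)| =12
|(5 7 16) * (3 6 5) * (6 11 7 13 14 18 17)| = |(3 11 7 16)(5 13 14 18 17 6)| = 12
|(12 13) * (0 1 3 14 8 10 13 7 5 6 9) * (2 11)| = 12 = |(0 1 3 14 8 10 13 12 7 5 6 9)(2 11)|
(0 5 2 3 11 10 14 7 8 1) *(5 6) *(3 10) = (0 6 5 2 10 14 7 8 1)(3 11) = [6, 0, 10, 11, 4, 2, 5, 8, 1, 9, 14, 3, 12, 13, 7]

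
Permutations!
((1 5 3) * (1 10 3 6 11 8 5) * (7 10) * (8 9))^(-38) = ((3 7 10)(5 6 11 9 8))^(-38) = (3 7 10)(5 11 8 6 9)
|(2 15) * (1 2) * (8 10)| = 6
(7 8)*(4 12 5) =(4 12 5)(7 8) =[0, 1, 2, 3, 12, 4, 6, 8, 7, 9, 10, 11, 5]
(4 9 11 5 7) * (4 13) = (4 9 11 5 7 13) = [0, 1, 2, 3, 9, 7, 6, 13, 8, 11, 10, 5, 12, 4]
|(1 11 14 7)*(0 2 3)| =12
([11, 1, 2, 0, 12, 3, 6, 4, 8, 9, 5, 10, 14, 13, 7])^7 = [10, 1, 2, 11, 7, 0, 6, 14, 8, 9, 3, 5, 4, 13, 12]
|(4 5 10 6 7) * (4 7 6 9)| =4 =|(4 5 10 9)|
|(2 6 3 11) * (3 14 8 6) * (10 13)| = |(2 3 11)(6 14 8)(10 13)| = 6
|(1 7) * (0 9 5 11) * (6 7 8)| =|(0 9 5 11)(1 8 6 7)| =4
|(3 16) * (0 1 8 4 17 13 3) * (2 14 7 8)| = |(0 1 2 14 7 8 4 17 13 3 16)| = 11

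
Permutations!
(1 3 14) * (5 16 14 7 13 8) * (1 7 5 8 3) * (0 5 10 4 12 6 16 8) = (0 5 8)(3 10 4 12 6 16 14 7 13) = [5, 1, 2, 10, 12, 8, 16, 13, 0, 9, 4, 11, 6, 3, 7, 15, 14]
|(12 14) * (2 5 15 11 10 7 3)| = 14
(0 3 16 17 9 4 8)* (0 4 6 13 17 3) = [0, 1, 2, 16, 8, 5, 13, 7, 4, 6, 10, 11, 12, 17, 14, 15, 3, 9] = (3 16)(4 8)(6 13 17 9)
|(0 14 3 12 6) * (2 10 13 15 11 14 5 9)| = |(0 5 9 2 10 13 15 11 14 3 12 6)| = 12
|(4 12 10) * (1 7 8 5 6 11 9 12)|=|(1 7 8 5 6 11 9 12 10 4)|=10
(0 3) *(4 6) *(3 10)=[10, 1, 2, 0, 6, 5, 4, 7, 8, 9, 3]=(0 10 3)(4 6)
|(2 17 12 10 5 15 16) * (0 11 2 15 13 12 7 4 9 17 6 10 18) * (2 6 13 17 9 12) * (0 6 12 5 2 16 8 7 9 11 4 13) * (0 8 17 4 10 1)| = |(0 10 2 8 7 13 16 15 17 9 11 12 18 6 1)(4 5)| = 30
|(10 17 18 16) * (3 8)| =|(3 8)(10 17 18 16)| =4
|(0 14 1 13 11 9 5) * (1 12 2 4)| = 10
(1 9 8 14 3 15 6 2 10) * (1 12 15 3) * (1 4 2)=(1 9 8 14 4 2 10 12 15 6)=[0, 9, 10, 3, 2, 5, 1, 7, 14, 8, 12, 11, 15, 13, 4, 6]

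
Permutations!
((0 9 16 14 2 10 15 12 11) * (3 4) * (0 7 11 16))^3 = ((0 9)(2 10 15 12 16 14)(3 4)(7 11))^3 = (0 9)(2 12)(3 4)(7 11)(10 16)(14 15)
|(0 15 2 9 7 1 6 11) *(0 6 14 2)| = 10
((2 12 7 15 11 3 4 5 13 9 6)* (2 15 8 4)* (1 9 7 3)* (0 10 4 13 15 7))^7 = (0 9 4 7 15 13 1 10 6 5 8 11)(2 12 3)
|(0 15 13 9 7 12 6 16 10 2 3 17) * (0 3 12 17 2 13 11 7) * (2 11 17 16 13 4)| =|(0 15 17 3 11 7 16 10 4 2 12 6 13 9)| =14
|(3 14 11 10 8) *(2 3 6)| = 7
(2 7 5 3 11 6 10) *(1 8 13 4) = (1 8 13 4)(2 7 5 3 11 6 10) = [0, 8, 7, 11, 1, 3, 10, 5, 13, 9, 2, 6, 12, 4]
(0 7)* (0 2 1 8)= (0 7 2 1 8)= [7, 8, 1, 3, 4, 5, 6, 2, 0]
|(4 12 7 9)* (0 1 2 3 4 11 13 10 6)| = |(0 1 2 3 4 12 7 9 11 13 10 6)| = 12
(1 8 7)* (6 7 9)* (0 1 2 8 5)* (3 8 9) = (0 1 5)(2 9 6 7)(3 8) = [1, 5, 9, 8, 4, 0, 7, 2, 3, 6]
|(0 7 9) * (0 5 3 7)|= 4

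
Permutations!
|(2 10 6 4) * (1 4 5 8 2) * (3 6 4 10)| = 15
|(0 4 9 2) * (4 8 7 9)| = |(0 8 7 9 2)| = 5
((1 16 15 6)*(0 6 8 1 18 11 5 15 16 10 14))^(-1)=(0 14 10 1 8 15 5 11 18 6)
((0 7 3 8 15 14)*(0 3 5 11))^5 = ((0 7 5 11)(3 8 15 14))^5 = (0 7 5 11)(3 8 15 14)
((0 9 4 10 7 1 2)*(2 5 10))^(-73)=((0 9 4 2)(1 5 10 7))^(-73)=(0 2 4 9)(1 7 10 5)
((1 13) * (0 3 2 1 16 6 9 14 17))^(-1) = (0 17 14 9 6 16 13 1 2 3) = ((0 3 2 1 13 16 6 9 14 17))^(-1)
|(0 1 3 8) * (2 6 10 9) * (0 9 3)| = 6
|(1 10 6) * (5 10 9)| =5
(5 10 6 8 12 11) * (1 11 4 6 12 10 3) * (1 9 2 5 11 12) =[0, 12, 5, 9, 6, 3, 8, 7, 10, 2, 1, 11, 4] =(1 12 4 6 8 10)(2 5 3 9)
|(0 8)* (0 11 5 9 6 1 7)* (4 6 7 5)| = 9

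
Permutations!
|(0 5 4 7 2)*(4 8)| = |(0 5 8 4 7 2)| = 6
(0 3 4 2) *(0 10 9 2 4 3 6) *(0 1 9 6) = [0, 9, 10, 3, 4, 5, 1, 7, 8, 2, 6] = (1 9 2 10 6)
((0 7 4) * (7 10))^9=((0 10 7 4))^9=(0 10 7 4)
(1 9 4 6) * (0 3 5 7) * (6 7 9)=[3, 6, 2, 5, 7, 9, 1, 0, 8, 4]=(0 3 5 9 4 7)(1 6)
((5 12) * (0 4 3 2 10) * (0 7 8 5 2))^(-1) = (0 3 4)(2 12 5 8 7 10)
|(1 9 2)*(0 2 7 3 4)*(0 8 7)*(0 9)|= |(9)(0 2 1)(3 4 8 7)|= 12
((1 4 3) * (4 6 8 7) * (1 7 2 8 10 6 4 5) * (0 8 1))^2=(10)(0 2 4 7)(1 3 5 8)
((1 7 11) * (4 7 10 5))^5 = (1 11 7 4 5 10) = ((1 10 5 4 7 11))^5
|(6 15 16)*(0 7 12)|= 3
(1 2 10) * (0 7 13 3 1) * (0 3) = (0 7 13)(1 2 10 3) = [7, 2, 10, 1, 4, 5, 6, 13, 8, 9, 3, 11, 12, 0]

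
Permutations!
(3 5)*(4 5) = [0, 1, 2, 4, 5, 3] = (3 4 5)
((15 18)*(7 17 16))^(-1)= ((7 17 16)(15 18))^(-1)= (7 16 17)(15 18)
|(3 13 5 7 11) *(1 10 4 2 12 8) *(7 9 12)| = 12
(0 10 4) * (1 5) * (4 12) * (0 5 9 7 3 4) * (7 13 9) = (0 10 12)(1 7 3 4 5)(9 13) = [10, 7, 2, 4, 5, 1, 6, 3, 8, 13, 12, 11, 0, 9]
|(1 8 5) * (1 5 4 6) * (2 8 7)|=|(1 7 2 8 4 6)|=6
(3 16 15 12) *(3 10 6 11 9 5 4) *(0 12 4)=[12, 1, 2, 16, 3, 0, 11, 7, 8, 5, 6, 9, 10, 13, 14, 4, 15]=(0 12 10 6 11 9 5)(3 16 15 4)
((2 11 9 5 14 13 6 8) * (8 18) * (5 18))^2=(2 9 8 11 18)(5 13)(6 14)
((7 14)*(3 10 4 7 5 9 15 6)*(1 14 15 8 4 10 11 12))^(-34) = (1 5 8 7 6 11)(3 12 14 9 4 15) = ((1 14 5 9 8 4 7 15 6 3 11 12))^(-34)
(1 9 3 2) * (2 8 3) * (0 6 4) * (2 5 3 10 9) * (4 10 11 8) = [6, 2, 1, 4, 0, 3, 10, 7, 11, 5, 9, 8] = (0 6 10 9 5 3 4)(1 2)(8 11)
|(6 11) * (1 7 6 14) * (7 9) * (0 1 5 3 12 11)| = |(0 1 9 7 6)(3 12 11 14 5)| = 5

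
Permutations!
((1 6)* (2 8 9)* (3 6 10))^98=(1 3)(2 9 8)(6 10)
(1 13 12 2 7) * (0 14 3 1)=(0 14 3 1 13 12 2 7)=[14, 13, 7, 1, 4, 5, 6, 0, 8, 9, 10, 11, 2, 12, 3]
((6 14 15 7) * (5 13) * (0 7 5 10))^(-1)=((0 7 6 14 15 5 13 10))^(-1)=(0 10 13 5 15 14 6 7)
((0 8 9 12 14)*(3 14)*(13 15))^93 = ((0 8 9 12 3 14)(13 15))^93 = (0 12)(3 8)(9 14)(13 15)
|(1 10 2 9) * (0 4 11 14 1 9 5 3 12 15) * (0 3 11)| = |(0 4)(1 10 2 5 11 14)(3 12 15)| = 6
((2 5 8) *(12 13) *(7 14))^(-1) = (2 8 5)(7 14)(12 13)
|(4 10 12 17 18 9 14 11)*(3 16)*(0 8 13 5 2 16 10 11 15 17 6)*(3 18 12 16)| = 30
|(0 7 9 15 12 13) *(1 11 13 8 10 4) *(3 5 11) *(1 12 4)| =13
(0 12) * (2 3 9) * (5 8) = (0 12)(2 3 9)(5 8) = [12, 1, 3, 9, 4, 8, 6, 7, 5, 2, 10, 11, 0]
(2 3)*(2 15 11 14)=(2 3 15 11 14)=[0, 1, 3, 15, 4, 5, 6, 7, 8, 9, 10, 14, 12, 13, 2, 11]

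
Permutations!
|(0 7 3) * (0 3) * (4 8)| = |(0 7)(4 8)| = 2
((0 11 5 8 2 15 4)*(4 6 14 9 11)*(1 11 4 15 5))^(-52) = (0 6 9)(2 8 5)(4 15 14)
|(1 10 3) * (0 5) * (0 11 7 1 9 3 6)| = |(0 5 11 7 1 10 6)(3 9)| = 14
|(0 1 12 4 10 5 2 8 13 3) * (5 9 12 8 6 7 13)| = 36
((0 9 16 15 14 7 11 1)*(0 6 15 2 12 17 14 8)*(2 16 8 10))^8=((0 9 8)(1 6 15 10 2 12 17 14 7 11))^8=(0 8 9)(1 7 17 2 15)(6 11 14 12 10)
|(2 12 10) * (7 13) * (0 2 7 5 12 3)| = |(0 2 3)(5 12 10 7 13)| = 15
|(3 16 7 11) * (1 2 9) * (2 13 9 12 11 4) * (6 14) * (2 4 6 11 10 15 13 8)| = 24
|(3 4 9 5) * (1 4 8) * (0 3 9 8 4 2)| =6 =|(0 3 4 8 1 2)(5 9)|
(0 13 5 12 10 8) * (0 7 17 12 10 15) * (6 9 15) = [13, 1, 2, 3, 4, 10, 9, 17, 7, 15, 8, 11, 6, 5, 14, 0, 16, 12] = (0 13 5 10 8 7 17 12 6 9 15)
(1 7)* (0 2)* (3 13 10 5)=(0 2)(1 7)(3 13 10 5)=[2, 7, 0, 13, 4, 3, 6, 1, 8, 9, 5, 11, 12, 10]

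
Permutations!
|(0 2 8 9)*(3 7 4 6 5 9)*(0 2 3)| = |(0 3 7 4 6 5 9 2 8)| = 9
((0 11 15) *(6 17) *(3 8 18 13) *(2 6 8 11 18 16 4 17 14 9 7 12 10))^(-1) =(0 15 11 3 13 18)(2 10 12 7 9 14 6)(4 16 8 17)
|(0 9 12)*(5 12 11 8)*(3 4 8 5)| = |(0 9 11 5 12)(3 4 8)| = 15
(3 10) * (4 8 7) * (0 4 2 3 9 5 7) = (0 4 8)(2 3 10 9 5 7) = [4, 1, 3, 10, 8, 7, 6, 2, 0, 5, 9]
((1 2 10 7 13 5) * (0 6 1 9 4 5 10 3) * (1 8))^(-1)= (0 3 2 1 8 6)(4 9 5)(7 10 13)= ((0 6 8 1 2 3)(4 5 9)(7 13 10))^(-1)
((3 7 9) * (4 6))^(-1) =(3 9 7)(4 6)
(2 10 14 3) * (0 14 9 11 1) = (0 14 3 2 10 9 11 1) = [14, 0, 10, 2, 4, 5, 6, 7, 8, 11, 9, 1, 12, 13, 3]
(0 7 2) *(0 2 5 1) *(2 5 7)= (7)(0 2 5 1)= [2, 0, 5, 3, 4, 1, 6, 7]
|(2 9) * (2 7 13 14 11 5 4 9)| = 7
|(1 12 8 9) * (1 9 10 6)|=5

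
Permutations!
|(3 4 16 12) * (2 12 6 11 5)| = |(2 12 3 4 16 6 11 5)| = 8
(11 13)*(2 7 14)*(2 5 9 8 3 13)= (2 7 14 5 9 8 3 13 11)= [0, 1, 7, 13, 4, 9, 6, 14, 3, 8, 10, 2, 12, 11, 5]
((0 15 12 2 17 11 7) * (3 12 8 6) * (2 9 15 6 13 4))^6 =((0 6 3 12 9 15 8 13 4 2 17 11 7))^6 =(0 8 7 15 11 9 17 12 2 3 4 6 13)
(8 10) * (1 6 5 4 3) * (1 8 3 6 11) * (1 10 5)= (1 11 10 3 8 5 4 6)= [0, 11, 2, 8, 6, 4, 1, 7, 5, 9, 3, 10]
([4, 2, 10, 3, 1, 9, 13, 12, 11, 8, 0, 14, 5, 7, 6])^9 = [10, 4, 1, 3, 0, 5, 6, 7, 8, 9, 2, 11, 12, 13, 14]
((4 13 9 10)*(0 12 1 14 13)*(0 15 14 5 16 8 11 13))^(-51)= ((0 12 1 5 16 8 11 13 9 10 4 15 14))^(-51)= (0 12 1 5 16 8 11 13 9 10 4 15 14)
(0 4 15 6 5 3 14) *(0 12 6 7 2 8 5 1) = (0 4 15 7 2 8 5 3 14 12 6 1) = [4, 0, 8, 14, 15, 3, 1, 2, 5, 9, 10, 11, 6, 13, 12, 7]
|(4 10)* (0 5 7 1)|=|(0 5 7 1)(4 10)|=4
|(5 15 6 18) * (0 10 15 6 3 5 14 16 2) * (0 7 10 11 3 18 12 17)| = |(0 11 3 5 6 12 17)(2 7 10 15 18 14 16)| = 7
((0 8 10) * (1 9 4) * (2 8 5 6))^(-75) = (0 2)(5 8)(6 10)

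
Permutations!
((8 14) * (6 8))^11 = (6 14 8)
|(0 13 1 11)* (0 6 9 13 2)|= 10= |(0 2)(1 11 6 9 13)|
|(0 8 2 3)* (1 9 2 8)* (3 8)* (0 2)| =3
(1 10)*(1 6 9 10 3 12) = [0, 3, 2, 12, 4, 5, 9, 7, 8, 10, 6, 11, 1] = (1 3 12)(6 9 10)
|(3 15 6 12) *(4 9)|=4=|(3 15 6 12)(4 9)|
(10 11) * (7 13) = (7 13)(10 11) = [0, 1, 2, 3, 4, 5, 6, 13, 8, 9, 11, 10, 12, 7]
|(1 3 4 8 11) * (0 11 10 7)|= 8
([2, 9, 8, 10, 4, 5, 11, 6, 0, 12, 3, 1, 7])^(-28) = [8, 12, 0, 3, 4, 5, 1, 11, 2, 7, 10, 9, 6]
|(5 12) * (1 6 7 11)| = 4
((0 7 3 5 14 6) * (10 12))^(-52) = (0 3 14)(5 6 7)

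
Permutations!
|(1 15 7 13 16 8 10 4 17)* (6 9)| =18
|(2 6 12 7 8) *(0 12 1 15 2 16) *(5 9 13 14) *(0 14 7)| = 28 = |(0 12)(1 15 2 6)(5 9 13 7 8 16 14)|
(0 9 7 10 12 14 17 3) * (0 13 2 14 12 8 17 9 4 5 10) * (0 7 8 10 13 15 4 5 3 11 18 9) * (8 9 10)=(0 5 13 2 14)(3 15 4)(8 17 11 18 10)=[5, 1, 14, 15, 3, 13, 6, 7, 17, 9, 8, 18, 12, 2, 0, 4, 16, 11, 10]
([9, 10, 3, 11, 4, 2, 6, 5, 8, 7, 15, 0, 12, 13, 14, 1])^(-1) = [11, 15, 5, 2, 4, 7, 6, 9, 8, 0, 1, 3, 12, 13, 14, 10]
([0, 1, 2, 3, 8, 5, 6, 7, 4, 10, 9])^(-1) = [0, 1, 2, 3, 8, 5, 6, 7, 4, 10, 9]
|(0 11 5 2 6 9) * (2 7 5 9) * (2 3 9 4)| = 14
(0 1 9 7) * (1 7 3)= (0 7)(1 9 3)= [7, 9, 2, 1, 4, 5, 6, 0, 8, 3]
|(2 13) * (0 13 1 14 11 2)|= 4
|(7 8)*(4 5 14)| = 6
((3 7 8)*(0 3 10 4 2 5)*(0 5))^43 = ((0 3 7 8 10 4 2))^43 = (0 3 7 8 10 4 2)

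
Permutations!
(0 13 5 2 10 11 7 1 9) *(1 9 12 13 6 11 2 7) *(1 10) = (0 6 11 10 2 1 12 13 5 7 9) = [6, 12, 1, 3, 4, 7, 11, 9, 8, 0, 2, 10, 13, 5]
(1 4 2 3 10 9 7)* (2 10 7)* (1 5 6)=[0, 4, 3, 7, 10, 6, 1, 5, 8, 2, 9]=(1 4 10 9 2 3 7 5 6)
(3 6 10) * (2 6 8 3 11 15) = [0, 1, 6, 8, 4, 5, 10, 7, 3, 9, 11, 15, 12, 13, 14, 2] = (2 6 10 11 15)(3 8)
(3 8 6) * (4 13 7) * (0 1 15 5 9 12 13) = [1, 15, 2, 8, 0, 9, 3, 4, 6, 12, 10, 11, 13, 7, 14, 5] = (0 1 15 5 9 12 13 7 4)(3 8 6)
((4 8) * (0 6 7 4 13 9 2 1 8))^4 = (1 2 9 13 8)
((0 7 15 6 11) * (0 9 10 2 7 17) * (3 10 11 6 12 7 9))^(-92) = ((0 17)(2 9 11 3 10)(7 15 12))^(-92) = (17)(2 3 9 10 11)(7 15 12)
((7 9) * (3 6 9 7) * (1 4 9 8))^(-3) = (1 3)(4 6)(8 9)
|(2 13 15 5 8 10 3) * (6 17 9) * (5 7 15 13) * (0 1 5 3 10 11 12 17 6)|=8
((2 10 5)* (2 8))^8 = (10)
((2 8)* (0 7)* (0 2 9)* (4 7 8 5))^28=(0 8 9)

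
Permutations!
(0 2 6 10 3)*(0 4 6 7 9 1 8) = [2, 8, 7, 4, 6, 5, 10, 9, 0, 1, 3] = (0 2 7 9 1 8)(3 4 6 10)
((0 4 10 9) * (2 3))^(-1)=((0 4 10 9)(2 3))^(-1)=(0 9 10 4)(2 3)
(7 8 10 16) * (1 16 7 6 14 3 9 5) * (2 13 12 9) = [0, 16, 13, 2, 4, 1, 14, 8, 10, 5, 7, 11, 9, 12, 3, 15, 6] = (1 16 6 14 3 2 13 12 9 5)(7 8 10)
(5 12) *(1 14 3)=[0, 14, 2, 1, 4, 12, 6, 7, 8, 9, 10, 11, 5, 13, 3]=(1 14 3)(5 12)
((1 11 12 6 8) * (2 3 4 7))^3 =((1 11 12 6 8)(2 3 4 7))^3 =(1 6 11 8 12)(2 7 4 3)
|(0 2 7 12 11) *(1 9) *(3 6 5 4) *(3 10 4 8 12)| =18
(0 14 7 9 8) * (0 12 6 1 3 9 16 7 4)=[14, 3, 2, 9, 0, 5, 1, 16, 12, 8, 10, 11, 6, 13, 4, 15, 7]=(0 14 4)(1 3 9 8 12 6)(7 16)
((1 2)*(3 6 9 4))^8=((1 2)(3 6 9 4))^8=(9)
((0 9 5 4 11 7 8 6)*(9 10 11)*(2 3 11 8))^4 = ((0 10 8 6)(2 3 11 7)(4 9 5))^4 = (11)(4 9 5)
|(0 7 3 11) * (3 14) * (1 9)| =|(0 7 14 3 11)(1 9)| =10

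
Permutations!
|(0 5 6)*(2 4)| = |(0 5 6)(2 4)| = 6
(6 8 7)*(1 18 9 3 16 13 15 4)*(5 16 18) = (1 5 16 13 15 4)(3 18 9)(6 8 7) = [0, 5, 2, 18, 1, 16, 8, 6, 7, 3, 10, 11, 12, 15, 14, 4, 13, 17, 9]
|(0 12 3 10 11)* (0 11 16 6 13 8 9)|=|(0 12 3 10 16 6 13 8 9)|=9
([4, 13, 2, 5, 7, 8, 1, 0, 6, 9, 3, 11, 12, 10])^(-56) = [4, 1, 2, 3, 7, 5, 6, 0, 8, 9, 10, 11, 12, 13]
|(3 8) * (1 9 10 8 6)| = 6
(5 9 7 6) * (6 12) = (5 9 7 12 6) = [0, 1, 2, 3, 4, 9, 5, 12, 8, 7, 10, 11, 6]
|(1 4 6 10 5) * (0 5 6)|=4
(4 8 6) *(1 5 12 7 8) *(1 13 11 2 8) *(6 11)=[0, 5, 8, 3, 13, 12, 4, 1, 11, 9, 10, 2, 7, 6]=(1 5 12 7)(2 8 11)(4 13 6)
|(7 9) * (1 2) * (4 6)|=|(1 2)(4 6)(7 9)|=2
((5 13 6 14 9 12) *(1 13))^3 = (1 14 5 6 12 13 9)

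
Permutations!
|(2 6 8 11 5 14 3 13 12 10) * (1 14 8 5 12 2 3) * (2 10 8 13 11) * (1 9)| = |(1 14 9)(2 6 5 13 10 3 11 12 8)| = 9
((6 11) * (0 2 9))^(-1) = ((0 2 9)(6 11))^(-1) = (0 9 2)(6 11)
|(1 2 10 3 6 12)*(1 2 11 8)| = |(1 11 8)(2 10 3 6 12)| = 15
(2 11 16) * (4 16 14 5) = (2 11 14 5 4 16) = [0, 1, 11, 3, 16, 4, 6, 7, 8, 9, 10, 14, 12, 13, 5, 15, 2]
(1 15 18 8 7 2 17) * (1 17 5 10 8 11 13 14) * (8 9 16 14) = [0, 15, 5, 3, 4, 10, 6, 2, 7, 16, 9, 13, 12, 8, 1, 18, 14, 17, 11] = (1 15 18 11 13 8 7 2 5 10 9 16 14)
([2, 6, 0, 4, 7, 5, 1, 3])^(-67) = [2, 6, 0, 7, 3, 5, 1, 4]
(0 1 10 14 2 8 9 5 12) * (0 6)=[1, 10, 8, 3, 4, 12, 0, 7, 9, 5, 14, 11, 6, 13, 2]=(0 1 10 14 2 8 9 5 12 6)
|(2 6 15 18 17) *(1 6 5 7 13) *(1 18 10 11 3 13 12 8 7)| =33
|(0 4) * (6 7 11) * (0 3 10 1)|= |(0 4 3 10 1)(6 7 11)|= 15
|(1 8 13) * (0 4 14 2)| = 12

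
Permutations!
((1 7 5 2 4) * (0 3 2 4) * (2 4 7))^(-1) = ((0 3 4 1 2)(5 7))^(-1) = (0 2 1 4 3)(5 7)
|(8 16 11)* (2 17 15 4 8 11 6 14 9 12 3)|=|(2 17 15 4 8 16 6 14 9 12 3)|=11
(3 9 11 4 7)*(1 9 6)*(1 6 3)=(1 9 11 4 7)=[0, 9, 2, 3, 7, 5, 6, 1, 8, 11, 10, 4]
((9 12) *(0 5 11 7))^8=(12)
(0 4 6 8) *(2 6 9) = (0 4 9 2 6 8) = [4, 1, 6, 3, 9, 5, 8, 7, 0, 2]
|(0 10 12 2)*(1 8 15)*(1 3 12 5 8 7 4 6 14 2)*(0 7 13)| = 45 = |(0 10 5 8 15 3 12 1 13)(2 7 4 6 14)|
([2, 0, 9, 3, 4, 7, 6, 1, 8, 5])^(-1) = [1, 7, 0, 3, 4, 9, 6, 5, 8, 2]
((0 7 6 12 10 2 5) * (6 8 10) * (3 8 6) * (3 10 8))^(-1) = (0 5 2 10 12 6 7)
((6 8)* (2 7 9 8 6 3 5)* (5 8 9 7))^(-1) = (9)(2 5)(3 8)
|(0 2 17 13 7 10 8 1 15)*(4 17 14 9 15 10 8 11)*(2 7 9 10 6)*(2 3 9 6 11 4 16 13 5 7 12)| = 18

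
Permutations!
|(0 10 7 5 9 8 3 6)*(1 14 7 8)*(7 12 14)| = |(0 10 8 3 6)(1 7 5 9)(12 14)| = 20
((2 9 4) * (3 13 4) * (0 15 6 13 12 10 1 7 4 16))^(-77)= (0 13 15 16 6)(1 2 12 7 9 10 4 3)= ((0 15 6 13 16)(1 7 4 2 9 3 12 10))^(-77)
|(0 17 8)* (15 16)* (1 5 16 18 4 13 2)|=|(0 17 8)(1 5 16 15 18 4 13 2)|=24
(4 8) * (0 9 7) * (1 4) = (0 9 7)(1 4 8) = [9, 4, 2, 3, 8, 5, 6, 0, 1, 7]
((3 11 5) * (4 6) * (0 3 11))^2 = ((0 3)(4 6)(5 11))^2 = (11)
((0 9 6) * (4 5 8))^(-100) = ((0 9 6)(4 5 8))^(-100) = (0 6 9)(4 8 5)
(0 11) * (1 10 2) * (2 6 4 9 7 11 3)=(0 3 2 1 10 6 4 9 7 11)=[3, 10, 1, 2, 9, 5, 4, 11, 8, 7, 6, 0]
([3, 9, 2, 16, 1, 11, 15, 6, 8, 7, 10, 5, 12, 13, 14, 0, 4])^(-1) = (0 15 6 7 9 1 4 16 3)(5 11)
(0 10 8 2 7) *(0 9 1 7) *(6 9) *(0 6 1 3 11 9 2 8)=(0 10)(1 7)(2 6)(3 11 9)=[10, 7, 6, 11, 4, 5, 2, 1, 8, 3, 0, 9]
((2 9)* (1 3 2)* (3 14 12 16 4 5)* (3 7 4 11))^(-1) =((1 14 12 16 11 3 2 9)(4 5 7))^(-1) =(1 9 2 3 11 16 12 14)(4 7 5)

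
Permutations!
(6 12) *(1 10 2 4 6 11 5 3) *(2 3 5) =(1 10 3)(2 4 6 12 11) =[0, 10, 4, 1, 6, 5, 12, 7, 8, 9, 3, 2, 11]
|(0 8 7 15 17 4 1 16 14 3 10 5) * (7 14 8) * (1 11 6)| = 14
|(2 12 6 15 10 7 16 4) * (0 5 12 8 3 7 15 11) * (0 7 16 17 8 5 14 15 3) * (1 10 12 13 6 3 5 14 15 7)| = 66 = |(0 15 12 3 16 4 2 14 7 17 8)(1 10 5 13 6 11)|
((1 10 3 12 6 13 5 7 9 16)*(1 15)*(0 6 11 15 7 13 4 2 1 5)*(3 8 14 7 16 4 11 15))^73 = (16)(0 6 11 3 12 15 5 13)(1 10 8 14 7 9 4 2)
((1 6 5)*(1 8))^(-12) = (8)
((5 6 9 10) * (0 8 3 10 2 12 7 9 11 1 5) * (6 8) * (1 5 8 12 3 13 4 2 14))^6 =(0 9 2 5 8)(1 10 7 4 11)(3 12 13 6 14) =((0 6 11 5 12 7 9 14 1 8 13 4 2 3 10))^6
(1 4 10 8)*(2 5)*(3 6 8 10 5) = (10)(1 4 5 2 3 6 8) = [0, 4, 3, 6, 5, 2, 8, 7, 1, 9, 10]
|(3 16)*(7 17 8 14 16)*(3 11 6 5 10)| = |(3 7 17 8 14 16 11 6 5 10)| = 10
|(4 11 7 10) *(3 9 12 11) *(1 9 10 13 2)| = |(1 9 12 11 7 13 2)(3 10 4)| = 21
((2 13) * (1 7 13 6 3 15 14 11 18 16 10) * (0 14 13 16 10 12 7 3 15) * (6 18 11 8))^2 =(0 8 15 2 10 3 14 6 13 18 1)(7 12 16)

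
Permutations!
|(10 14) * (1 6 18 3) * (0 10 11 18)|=8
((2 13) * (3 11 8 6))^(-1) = (2 13)(3 6 8 11)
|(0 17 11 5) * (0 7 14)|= 6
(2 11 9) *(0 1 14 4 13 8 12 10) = (0 1 14 4 13 8 12 10)(2 11 9) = [1, 14, 11, 3, 13, 5, 6, 7, 12, 2, 0, 9, 10, 8, 4]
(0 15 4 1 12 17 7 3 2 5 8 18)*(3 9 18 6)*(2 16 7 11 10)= (0 15 4 1 12 17 11 10 2 5 8 6 3 16 7 9 18)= [15, 12, 5, 16, 1, 8, 3, 9, 6, 18, 2, 10, 17, 13, 14, 4, 7, 11, 0]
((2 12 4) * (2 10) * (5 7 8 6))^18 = ((2 12 4 10)(5 7 8 6))^18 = (2 4)(5 8)(6 7)(10 12)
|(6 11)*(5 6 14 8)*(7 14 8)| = |(5 6 11 8)(7 14)| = 4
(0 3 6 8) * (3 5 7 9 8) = (0 5 7 9 8)(3 6) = [5, 1, 2, 6, 4, 7, 3, 9, 0, 8]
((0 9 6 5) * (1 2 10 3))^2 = (0 6)(1 10)(2 3)(5 9)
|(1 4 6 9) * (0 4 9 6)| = 2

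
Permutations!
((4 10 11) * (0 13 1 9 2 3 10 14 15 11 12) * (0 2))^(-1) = ((0 13 1 9)(2 3 10 12)(4 14 15 11))^(-1) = (0 9 1 13)(2 12 10 3)(4 11 15 14)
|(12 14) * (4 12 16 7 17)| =|(4 12 14 16 7 17)| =6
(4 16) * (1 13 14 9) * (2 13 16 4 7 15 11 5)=[0, 16, 13, 3, 4, 2, 6, 15, 8, 1, 10, 5, 12, 14, 9, 11, 7]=(1 16 7 15 11 5 2 13 14 9)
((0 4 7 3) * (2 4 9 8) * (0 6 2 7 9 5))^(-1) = ((0 5)(2 4 9 8 7 3 6))^(-1) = (0 5)(2 6 3 7 8 9 4)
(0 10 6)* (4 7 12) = (0 10 6)(4 7 12) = [10, 1, 2, 3, 7, 5, 0, 12, 8, 9, 6, 11, 4]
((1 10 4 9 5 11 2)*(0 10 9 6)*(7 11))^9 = (0 10 4 6)(1 7)(2 5)(9 11)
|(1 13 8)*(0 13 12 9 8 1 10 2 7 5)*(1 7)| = 12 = |(0 13 7 5)(1 12 9 8 10 2)|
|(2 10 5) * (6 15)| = 6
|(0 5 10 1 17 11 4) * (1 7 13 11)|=|(0 5 10 7 13 11 4)(1 17)|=14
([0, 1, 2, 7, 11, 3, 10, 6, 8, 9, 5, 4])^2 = [0, 1, 2, 6, 4, 7, 5, 10, 8, 9, 3, 11]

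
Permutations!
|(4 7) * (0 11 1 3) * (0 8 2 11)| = 10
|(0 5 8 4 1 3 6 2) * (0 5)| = |(1 3 6 2 5 8 4)| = 7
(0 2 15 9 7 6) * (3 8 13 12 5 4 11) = (0 2 15 9 7 6)(3 8 13 12 5 4 11) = [2, 1, 15, 8, 11, 4, 0, 6, 13, 7, 10, 3, 5, 12, 14, 9]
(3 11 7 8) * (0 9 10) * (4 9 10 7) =(0 10)(3 11 4 9 7 8) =[10, 1, 2, 11, 9, 5, 6, 8, 3, 7, 0, 4]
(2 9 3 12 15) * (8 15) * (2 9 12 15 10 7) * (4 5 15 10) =[0, 1, 12, 10, 5, 15, 6, 2, 4, 3, 7, 11, 8, 13, 14, 9] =(2 12 8 4 5 15 9 3 10 7)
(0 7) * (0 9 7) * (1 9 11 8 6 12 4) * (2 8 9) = (1 2 8 6 12 4)(7 11 9) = [0, 2, 8, 3, 1, 5, 12, 11, 6, 7, 10, 9, 4]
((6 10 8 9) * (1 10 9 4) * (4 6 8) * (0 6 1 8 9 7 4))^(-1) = (0 10 1 8 4 7 6) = ((0 6 7 4 8 1 10))^(-1)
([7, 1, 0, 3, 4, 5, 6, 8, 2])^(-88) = [0, 1, 2, 3, 4, 5, 6, 7, 8]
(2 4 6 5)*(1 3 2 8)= (1 3 2 4 6 5 8)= [0, 3, 4, 2, 6, 8, 5, 7, 1]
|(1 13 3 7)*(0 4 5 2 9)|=|(0 4 5 2 9)(1 13 3 7)|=20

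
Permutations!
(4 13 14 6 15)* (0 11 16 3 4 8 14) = (0 11 16 3 4 13)(6 15 8 14) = [11, 1, 2, 4, 13, 5, 15, 7, 14, 9, 10, 16, 12, 0, 6, 8, 3]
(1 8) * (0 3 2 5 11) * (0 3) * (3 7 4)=[0, 8, 5, 2, 3, 11, 6, 4, 1, 9, 10, 7]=(1 8)(2 5 11 7 4 3)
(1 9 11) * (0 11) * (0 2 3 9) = (0 11 1)(2 3 9) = [11, 0, 3, 9, 4, 5, 6, 7, 8, 2, 10, 1]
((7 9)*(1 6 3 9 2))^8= (1 3 7)(2 6 9)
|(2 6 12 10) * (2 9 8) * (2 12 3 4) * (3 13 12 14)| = 10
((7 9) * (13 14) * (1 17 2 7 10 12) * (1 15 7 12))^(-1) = (1 10 9 7 15 12 2 17)(13 14)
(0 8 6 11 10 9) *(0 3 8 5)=(0 5)(3 8 6 11 10 9)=[5, 1, 2, 8, 4, 0, 11, 7, 6, 3, 9, 10]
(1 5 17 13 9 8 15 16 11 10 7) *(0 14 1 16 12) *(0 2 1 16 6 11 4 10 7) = (0 14 16 4 10)(1 5 17 13 9 8 15 12 2)(6 11 7) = [14, 5, 1, 3, 10, 17, 11, 6, 15, 8, 0, 7, 2, 9, 16, 12, 4, 13]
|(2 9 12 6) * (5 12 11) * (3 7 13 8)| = 12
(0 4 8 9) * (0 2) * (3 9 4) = (0 3 9 2)(4 8) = [3, 1, 0, 9, 8, 5, 6, 7, 4, 2]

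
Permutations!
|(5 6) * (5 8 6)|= 2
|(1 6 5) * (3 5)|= 4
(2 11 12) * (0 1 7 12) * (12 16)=(0 1 7 16 12 2 11)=[1, 7, 11, 3, 4, 5, 6, 16, 8, 9, 10, 0, 2, 13, 14, 15, 12]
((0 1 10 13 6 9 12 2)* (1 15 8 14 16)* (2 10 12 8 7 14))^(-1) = (0 2 8 9 6 13 10 12 1 16 14 7 15)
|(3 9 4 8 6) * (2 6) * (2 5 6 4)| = |(2 4 8 5 6 3 9)| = 7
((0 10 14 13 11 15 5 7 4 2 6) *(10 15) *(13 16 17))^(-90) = (17)(0 15 5 7 4 2 6)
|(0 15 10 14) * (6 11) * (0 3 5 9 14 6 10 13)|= 12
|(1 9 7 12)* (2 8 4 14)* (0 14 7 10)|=|(0 14 2 8 4 7 12 1 9 10)|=10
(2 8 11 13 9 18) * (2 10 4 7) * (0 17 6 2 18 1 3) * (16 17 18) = (0 18 10 4 7 16 17 6 2 8 11 13 9 1 3) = [18, 3, 8, 0, 7, 5, 2, 16, 11, 1, 4, 13, 12, 9, 14, 15, 17, 6, 10]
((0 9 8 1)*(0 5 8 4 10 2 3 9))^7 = ((1 5 8)(2 3 9 4 10))^7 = (1 5 8)(2 9 10 3 4)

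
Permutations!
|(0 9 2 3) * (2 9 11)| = |(0 11 2 3)| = 4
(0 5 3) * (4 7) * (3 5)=(0 3)(4 7)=[3, 1, 2, 0, 7, 5, 6, 4]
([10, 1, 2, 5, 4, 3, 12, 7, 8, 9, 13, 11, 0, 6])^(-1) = (0 12 6 13 10)(3 5)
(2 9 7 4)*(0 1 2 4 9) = (0 1 2)(7 9) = [1, 2, 0, 3, 4, 5, 6, 9, 8, 7]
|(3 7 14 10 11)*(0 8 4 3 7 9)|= 20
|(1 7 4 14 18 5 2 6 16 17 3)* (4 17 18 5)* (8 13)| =28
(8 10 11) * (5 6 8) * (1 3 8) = [0, 3, 2, 8, 4, 6, 1, 7, 10, 9, 11, 5] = (1 3 8 10 11 5 6)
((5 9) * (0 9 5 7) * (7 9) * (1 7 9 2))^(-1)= (0 7 1 2 9)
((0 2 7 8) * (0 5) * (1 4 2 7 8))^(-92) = ((0 7 1 4 2 8 5))^(-92) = (0 5 8 2 4 1 7)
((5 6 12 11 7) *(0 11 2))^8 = ((0 11 7 5 6 12 2))^8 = (0 11 7 5 6 12 2)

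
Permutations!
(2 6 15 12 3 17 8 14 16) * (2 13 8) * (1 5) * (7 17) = [0, 5, 6, 7, 4, 1, 15, 17, 14, 9, 10, 11, 3, 8, 16, 12, 13, 2] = (1 5)(2 6 15 12 3 7 17)(8 14 16 13)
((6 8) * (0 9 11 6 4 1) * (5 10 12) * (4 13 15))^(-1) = (0 1 4 15 13 8 6 11 9)(5 12 10)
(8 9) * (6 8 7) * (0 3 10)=[3, 1, 2, 10, 4, 5, 8, 6, 9, 7, 0]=(0 3 10)(6 8 9 7)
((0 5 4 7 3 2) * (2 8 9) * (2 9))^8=(9)(0 5 4 7 3 8 2)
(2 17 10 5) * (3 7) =(2 17 10 5)(3 7) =[0, 1, 17, 7, 4, 2, 6, 3, 8, 9, 5, 11, 12, 13, 14, 15, 16, 10]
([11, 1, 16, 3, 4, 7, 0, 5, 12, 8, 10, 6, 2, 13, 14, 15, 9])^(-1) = [6, 1, 12, 3, 4, 7, 11, 5, 9, 16, 10, 0, 8, 13, 14, 15, 2]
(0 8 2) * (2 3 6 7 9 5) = (0 8 3 6 7 9 5 2) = [8, 1, 0, 6, 4, 2, 7, 9, 3, 5]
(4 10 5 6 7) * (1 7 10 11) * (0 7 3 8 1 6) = (0 7 4 11 6 10 5)(1 3 8) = [7, 3, 2, 8, 11, 0, 10, 4, 1, 9, 5, 6]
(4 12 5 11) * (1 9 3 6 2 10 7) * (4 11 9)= (1 4 12 5 9 3 6 2 10 7)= [0, 4, 10, 6, 12, 9, 2, 1, 8, 3, 7, 11, 5]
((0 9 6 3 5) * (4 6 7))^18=(0 6 9 3 7 5 4)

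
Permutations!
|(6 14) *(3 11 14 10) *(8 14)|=|(3 11 8 14 6 10)|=6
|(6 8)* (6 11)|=|(6 8 11)|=3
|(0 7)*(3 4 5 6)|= 4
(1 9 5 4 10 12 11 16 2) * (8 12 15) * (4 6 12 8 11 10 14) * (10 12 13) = [0, 9, 1, 3, 14, 6, 13, 7, 8, 5, 15, 16, 12, 10, 4, 11, 2] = (1 9 5 6 13 10 15 11 16 2)(4 14)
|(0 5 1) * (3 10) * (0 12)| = 4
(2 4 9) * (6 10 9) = (2 4 6 10 9) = [0, 1, 4, 3, 6, 5, 10, 7, 8, 2, 9]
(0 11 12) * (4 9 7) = [11, 1, 2, 3, 9, 5, 6, 4, 8, 7, 10, 12, 0] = (0 11 12)(4 9 7)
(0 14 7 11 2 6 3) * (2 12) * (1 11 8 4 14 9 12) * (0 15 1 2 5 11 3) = (0 9 12 5 11 2 6)(1 3 15)(4 14 7 8) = [9, 3, 6, 15, 14, 11, 0, 8, 4, 12, 10, 2, 5, 13, 7, 1]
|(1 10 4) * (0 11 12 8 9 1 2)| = 9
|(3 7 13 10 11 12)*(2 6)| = 6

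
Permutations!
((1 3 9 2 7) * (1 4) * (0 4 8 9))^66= (0 1)(2 8)(3 4)(7 9)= ((0 4 1 3)(2 7 8 9))^66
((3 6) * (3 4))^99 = (6)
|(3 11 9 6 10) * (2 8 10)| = |(2 8 10 3 11 9 6)| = 7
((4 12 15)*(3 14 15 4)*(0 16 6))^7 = ((0 16 6)(3 14 15)(4 12))^7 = (0 16 6)(3 14 15)(4 12)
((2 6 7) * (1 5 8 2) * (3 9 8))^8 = (9)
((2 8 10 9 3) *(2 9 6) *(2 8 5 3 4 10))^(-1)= ((2 5 3 9 4 10 6 8))^(-1)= (2 8 6 10 4 9 3 5)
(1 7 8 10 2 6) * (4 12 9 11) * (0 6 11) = (0 6 1 7 8 10 2 11 4 12 9) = [6, 7, 11, 3, 12, 5, 1, 8, 10, 0, 2, 4, 9]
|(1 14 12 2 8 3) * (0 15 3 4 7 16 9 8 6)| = 40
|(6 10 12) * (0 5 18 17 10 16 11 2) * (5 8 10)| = |(0 8 10 12 6 16 11 2)(5 18 17)| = 24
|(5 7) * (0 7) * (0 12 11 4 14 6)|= |(0 7 5 12 11 4 14 6)|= 8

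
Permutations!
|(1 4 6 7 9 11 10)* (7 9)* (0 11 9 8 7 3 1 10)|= |(0 11)(1 4 6 8 7 3)|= 6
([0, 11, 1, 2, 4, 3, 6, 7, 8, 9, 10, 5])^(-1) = [0, 2, 3, 5, 4, 11, 6, 7, 8, 9, 10, 1]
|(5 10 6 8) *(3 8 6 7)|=|(3 8 5 10 7)|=5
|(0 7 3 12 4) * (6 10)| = 10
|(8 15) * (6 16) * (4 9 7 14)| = 4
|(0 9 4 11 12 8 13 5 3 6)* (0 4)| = 8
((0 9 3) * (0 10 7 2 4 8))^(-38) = (0 3 7 4)(2 8 9 10)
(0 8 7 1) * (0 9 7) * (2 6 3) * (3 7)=[8, 9, 6, 2, 4, 5, 7, 1, 0, 3]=(0 8)(1 9 3 2 6 7)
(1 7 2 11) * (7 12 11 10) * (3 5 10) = (1 12 11)(2 3 5 10 7) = [0, 12, 3, 5, 4, 10, 6, 2, 8, 9, 7, 1, 11]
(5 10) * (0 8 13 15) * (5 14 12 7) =(0 8 13 15)(5 10 14 12 7) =[8, 1, 2, 3, 4, 10, 6, 5, 13, 9, 14, 11, 7, 15, 12, 0]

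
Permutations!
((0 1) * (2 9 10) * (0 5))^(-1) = (0 5 1)(2 10 9)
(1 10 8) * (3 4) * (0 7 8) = [7, 10, 2, 4, 3, 5, 6, 8, 1, 9, 0] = (0 7 8 1 10)(3 4)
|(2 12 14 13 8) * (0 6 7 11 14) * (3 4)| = |(0 6 7 11 14 13 8 2 12)(3 4)| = 18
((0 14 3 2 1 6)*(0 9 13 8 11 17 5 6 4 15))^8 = (0 14 3 2 1 4 15)(5 6 9 13 8 11 17) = ((0 14 3 2 1 4 15)(5 6 9 13 8 11 17))^8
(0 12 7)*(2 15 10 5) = (0 12 7)(2 15 10 5) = [12, 1, 15, 3, 4, 2, 6, 0, 8, 9, 5, 11, 7, 13, 14, 10]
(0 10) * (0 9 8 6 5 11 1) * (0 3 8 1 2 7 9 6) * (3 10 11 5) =(0 11 2 7 9 1 10 6 3 8) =[11, 10, 7, 8, 4, 5, 3, 9, 0, 1, 6, 2]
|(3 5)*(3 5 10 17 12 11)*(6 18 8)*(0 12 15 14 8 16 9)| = 13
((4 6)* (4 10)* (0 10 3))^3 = (0 6 10 3 4)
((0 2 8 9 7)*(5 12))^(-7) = (0 9 2 7 8)(5 12)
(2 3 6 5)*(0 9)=(0 9)(2 3 6 5)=[9, 1, 3, 6, 4, 2, 5, 7, 8, 0]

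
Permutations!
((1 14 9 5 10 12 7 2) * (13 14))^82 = ((1 13 14 9 5 10 12 7 2))^82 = (1 13 14 9 5 10 12 7 2)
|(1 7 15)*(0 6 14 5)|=12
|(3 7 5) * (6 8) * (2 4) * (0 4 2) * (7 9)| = |(0 4)(3 9 7 5)(6 8)| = 4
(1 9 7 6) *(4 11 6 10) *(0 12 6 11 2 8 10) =(0 12 6 1 9 7)(2 8 10 4) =[12, 9, 8, 3, 2, 5, 1, 0, 10, 7, 4, 11, 6]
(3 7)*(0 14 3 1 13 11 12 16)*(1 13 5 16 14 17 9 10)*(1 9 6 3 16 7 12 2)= (0 17 6 3 12 14 16)(1 5 7 13 11 2)(9 10)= [17, 5, 1, 12, 4, 7, 3, 13, 8, 10, 9, 2, 14, 11, 16, 15, 0, 6]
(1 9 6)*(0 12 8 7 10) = (0 12 8 7 10)(1 9 6) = [12, 9, 2, 3, 4, 5, 1, 10, 7, 6, 0, 11, 8]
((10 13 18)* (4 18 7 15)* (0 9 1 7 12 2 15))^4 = ((0 9 1 7)(2 15 4 18 10 13 12))^4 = (2 10 15 13 4 12 18)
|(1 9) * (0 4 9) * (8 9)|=5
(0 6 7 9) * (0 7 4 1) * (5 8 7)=(0 6 4 1)(5 8 7 9)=[6, 0, 2, 3, 1, 8, 4, 9, 7, 5]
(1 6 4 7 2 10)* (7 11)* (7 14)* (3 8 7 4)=(1 6 3 8 7 2 10)(4 11 14)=[0, 6, 10, 8, 11, 5, 3, 2, 7, 9, 1, 14, 12, 13, 4]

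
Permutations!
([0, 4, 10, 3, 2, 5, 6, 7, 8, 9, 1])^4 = (10)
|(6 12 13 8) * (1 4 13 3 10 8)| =15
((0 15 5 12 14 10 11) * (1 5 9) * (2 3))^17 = (0 11 10 14 12 5 1 9 15)(2 3)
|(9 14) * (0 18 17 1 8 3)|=6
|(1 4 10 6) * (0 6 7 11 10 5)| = |(0 6 1 4 5)(7 11 10)| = 15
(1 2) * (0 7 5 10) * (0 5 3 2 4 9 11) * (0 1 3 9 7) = [0, 4, 3, 2, 7, 10, 6, 9, 8, 11, 5, 1] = (1 4 7 9 11)(2 3)(5 10)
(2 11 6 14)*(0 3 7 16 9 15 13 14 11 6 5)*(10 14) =(0 3 7 16 9 15 13 10 14 2 6 11 5) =[3, 1, 6, 7, 4, 0, 11, 16, 8, 15, 14, 5, 12, 10, 2, 13, 9]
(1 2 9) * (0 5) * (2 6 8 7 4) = (0 5)(1 6 8 7 4 2 9) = [5, 6, 9, 3, 2, 0, 8, 4, 7, 1]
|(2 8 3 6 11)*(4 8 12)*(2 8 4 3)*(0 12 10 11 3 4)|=|(0 12 4)(2 10 11 8)(3 6)|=12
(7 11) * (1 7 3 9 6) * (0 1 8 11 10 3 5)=(0 1 7 10 3 9 6 8 11 5)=[1, 7, 2, 9, 4, 0, 8, 10, 11, 6, 3, 5]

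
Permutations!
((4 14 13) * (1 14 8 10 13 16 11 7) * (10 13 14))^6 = (16)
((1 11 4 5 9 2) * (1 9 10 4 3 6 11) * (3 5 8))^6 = ((2 9)(3 6 11 5 10 4 8))^6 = (3 8 4 10 5 11 6)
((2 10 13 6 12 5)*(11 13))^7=(13)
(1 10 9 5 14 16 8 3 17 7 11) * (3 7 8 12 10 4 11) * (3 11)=(1 4 3 17 8 7 11)(5 14 16 12 10 9)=[0, 4, 2, 17, 3, 14, 6, 11, 7, 5, 9, 1, 10, 13, 16, 15, 12, 8]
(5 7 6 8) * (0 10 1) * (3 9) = (0 10 1)(3 9)(5 7 6 8) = [10, 0, 2, 9, 4, 7, 8, 6, 5, 3, 1]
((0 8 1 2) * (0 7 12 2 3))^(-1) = (0 3 1 8)(2 12 7)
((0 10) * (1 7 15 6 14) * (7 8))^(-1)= (0 10)(1 14 6 15 7 8)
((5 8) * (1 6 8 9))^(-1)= (1 9 5 8 6)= ((1 6 8 5 9))^(-1)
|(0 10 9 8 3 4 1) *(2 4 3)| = 7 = |(0 10 9 8 2 4 1)|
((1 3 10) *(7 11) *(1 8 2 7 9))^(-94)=(1 10 2 11)(3 8 7 9)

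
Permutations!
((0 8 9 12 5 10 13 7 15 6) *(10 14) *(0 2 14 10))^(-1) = ((0 8 9 12 5 10 13 7 15 6 2 14))^(-1) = (0 14 2 6 15 7 13 10 5 12 9 8)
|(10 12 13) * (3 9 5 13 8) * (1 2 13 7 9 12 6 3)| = |(1 2 13 10 6 3 12 8)(5 7 9)| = 24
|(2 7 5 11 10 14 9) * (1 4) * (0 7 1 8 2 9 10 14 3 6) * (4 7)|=|(0 4 8 2 1 7 5 11 14 10 3 6)|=12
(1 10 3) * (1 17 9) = (1 10 3 17 9) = [0, 10, 2, 17, 4, 5, 6, 7, 8, 1, 3, 11, 12, 13, 14, 15, 16, 9]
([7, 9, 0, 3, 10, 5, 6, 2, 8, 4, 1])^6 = [0, 4, 2, 3, 1, 5, 6, 7, 8, 10, 9]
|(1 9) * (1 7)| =|(1 9 7)| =3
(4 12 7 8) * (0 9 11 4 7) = (0 9 11 4 12)(7 8) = [9, 1, 2, 3, 12, 5, 6, 8, 7, 11, 10, 4, 0]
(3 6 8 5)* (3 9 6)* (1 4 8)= [0, 4, 2, 3, 8, 9, 1, 7, 5, 6]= (1 4 8 5 9 6)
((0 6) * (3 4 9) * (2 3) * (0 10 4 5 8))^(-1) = ((0 6 10 4 9 2 3 5 8))^(-1) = (0 8 5 3 2 9 4 10 6)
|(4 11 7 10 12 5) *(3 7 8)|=|(3 7 10 12 5 4 11 8)|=8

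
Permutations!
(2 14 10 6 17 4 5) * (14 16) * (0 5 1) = (0 5 2 16 14 10 6 17 4 1) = [5, 0, 16, 3, 1, 2, 17, 7, 8, 9, 6, 11, 12, 13, 10, 15, 14, 4]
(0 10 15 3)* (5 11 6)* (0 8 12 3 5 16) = (0 10 15 5 11 6 16)(3 8 12) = [10, 1, 2, 8, 4, 11, 16, 7, 12, 9, 15, 6, 3, 13, 14, 5, 0]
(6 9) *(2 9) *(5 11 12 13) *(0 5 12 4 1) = [5, 0, 9, 3, 1, 11, 2, 7, 8, 6, 10, 4, 13, 12] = (0 5 11 4 1)(2 9 6)(12 13)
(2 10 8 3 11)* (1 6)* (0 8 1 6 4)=(0 8 3 11 2 10 1 4)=[8, 4, 10, 11, 0, 5, 6, 7, 3, 9, 1, 2]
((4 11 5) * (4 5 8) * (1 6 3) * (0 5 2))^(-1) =(0 2 5)(1 3 6)(4 8 11)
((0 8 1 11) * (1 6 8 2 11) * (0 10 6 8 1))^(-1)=(0 1 6 10 11 2)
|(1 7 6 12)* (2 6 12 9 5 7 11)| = 8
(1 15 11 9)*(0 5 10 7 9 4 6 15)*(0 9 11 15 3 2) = [5, 9, 0, 2, 6, 10, 3, 11, 8, 1, 7, 4, 12, 13, 14, 15] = (15)(0 5 10 7 11 4 6 3 2)(1 9)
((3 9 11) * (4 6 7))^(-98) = ((3 9 11)(4 6 7))^(-98) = (3 9 11)(4 6 7)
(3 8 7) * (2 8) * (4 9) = (2 8 7 3)(4 9) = [0, 1, 8, 2, 9, 5, 6, 3, 7, 4]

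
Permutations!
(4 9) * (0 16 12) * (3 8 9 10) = (0 16 12)(3 8 9 4 10) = [16, 1, 2, 8, 10, 5, 6, 7, 9, 4, 3, 11, 0, 13, 14, 15, 12]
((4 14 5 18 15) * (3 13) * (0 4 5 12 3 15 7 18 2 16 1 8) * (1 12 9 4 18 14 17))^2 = (0 7 9 17 8 18 14 4 1)(2 12 13 5 16 3 15)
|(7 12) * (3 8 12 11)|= |(3 8 12 7 11)|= 5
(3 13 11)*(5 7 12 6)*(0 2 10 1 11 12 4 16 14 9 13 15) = (0 2 10 1 11 3 15)(4 16 14 9 13 12 6 5 7) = [2, 11, 10, 15, 16, 7, 5, 4, 8, 13, 1, 3, 6, 12, 9, 0, 14]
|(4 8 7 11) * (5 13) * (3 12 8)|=6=|(3 12 8 7 11 4)(5 13)|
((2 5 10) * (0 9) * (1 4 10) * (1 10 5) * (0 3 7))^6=(0 3)(1 4 5 10 2)(7 9)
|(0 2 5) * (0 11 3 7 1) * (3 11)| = 6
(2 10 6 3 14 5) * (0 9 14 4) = (0 9 14 5 2 10 6 3 4) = [9, 1, 10, 4, 0, 2, 3, 7, 8, 14, 6, 11, 12, 13, 5]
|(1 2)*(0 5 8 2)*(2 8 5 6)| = 4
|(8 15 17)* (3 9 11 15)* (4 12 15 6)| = 9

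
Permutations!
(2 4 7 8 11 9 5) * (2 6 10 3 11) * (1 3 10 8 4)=(1 3 11 9 5 6 8 2)(4 7)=[0, 3, 1, 11, 7, 6, 8, 4, 2, 5, 10, 9]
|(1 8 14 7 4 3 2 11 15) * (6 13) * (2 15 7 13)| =11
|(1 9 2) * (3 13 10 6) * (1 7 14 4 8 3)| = |(1 9 2 7 14 4 8 3 13 10 6)| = 11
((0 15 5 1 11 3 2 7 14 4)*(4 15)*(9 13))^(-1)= (0 4)(1 5 15 14 7 2 3 11)(9 13)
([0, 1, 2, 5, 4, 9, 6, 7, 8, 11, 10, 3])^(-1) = [0, 1, 2, 11, 4, 3, 6, 7, 8, 5, 10, 9]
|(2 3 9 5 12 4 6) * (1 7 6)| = 9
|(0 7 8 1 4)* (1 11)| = 6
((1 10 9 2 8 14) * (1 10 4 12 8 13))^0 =(14)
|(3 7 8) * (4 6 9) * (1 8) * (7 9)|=|(1 8 3 9 4 6 7)|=7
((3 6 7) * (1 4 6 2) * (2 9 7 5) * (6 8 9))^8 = ((1 4 8 9 7 3 6 5 2))^8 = (1 2 5 6 3 7 9 8 4)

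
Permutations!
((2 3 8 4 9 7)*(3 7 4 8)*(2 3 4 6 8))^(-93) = (2 6 4 7 8 9 3)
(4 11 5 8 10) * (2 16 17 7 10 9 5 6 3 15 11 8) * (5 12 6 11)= (2 16 17 7 10 4 8 9 12 6 3 15 5)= [0, 1, 16, 15, 8, 2, 3, 10, 9, 12, 4, 11, 6, 13, 14, 5, 17, 7]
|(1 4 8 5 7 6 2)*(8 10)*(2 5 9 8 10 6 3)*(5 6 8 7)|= |(10)(1 4 8 9 7 3 2)|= 7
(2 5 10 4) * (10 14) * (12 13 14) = (2 5 12 13 14 10 4) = [0, 1, 5, 3, 2, 12, 6, 7, 8, 9, 4, 11, 13, 14, 10]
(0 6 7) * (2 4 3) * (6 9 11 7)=(0 9 11 7)(2 4 3)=[9, 1, 4, 2, 3, 5, 6, 0, 8, 11, 10, 7]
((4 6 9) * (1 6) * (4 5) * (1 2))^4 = (1 4 9)(2 5 6)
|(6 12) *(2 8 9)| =6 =|(2 8 9)(6 12)|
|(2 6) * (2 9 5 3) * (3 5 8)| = 5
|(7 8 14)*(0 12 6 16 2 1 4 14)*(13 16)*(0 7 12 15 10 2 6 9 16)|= 12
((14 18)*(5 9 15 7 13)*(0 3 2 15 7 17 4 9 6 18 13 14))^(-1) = ((0 3 2 15 17 4 9 7 14 13 5 6 18))^(-1) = (0 18 6 5 13 14 7 9 4 17 15 2 3)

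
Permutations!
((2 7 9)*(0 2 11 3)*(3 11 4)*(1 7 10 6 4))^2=(11)(0 10 4)(1 9 7)(2 6 3)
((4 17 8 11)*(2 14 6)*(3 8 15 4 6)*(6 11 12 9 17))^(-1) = (2 6 4 15 17 9 12 8 3 14)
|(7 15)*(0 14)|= 2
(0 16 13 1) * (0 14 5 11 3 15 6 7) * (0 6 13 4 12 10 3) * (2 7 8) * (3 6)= [16, 14, 7, 15, 12, 11, 8, 3, 2, 9, 6, 0, 10, 1, 5, 13, 4]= (0 16 4 12 10 6 8 2 7 3 15 13 1 14 5 11)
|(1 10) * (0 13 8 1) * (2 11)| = |(0 13 8 1 10)(2 11)| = 10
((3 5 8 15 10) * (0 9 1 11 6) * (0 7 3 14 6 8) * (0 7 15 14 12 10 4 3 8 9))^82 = ((1 11 9)(3 5 7 8 14 6 15 4)(10 12))^82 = (1 11 9)(3 7 14 15)(4 5 8 6)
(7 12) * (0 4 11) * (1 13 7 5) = (0 4 11)(1 13 7 12 5) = [4, 13, 2, 3, 11, 1, 6, 12, 8, 9, 10, 0, 5, 7]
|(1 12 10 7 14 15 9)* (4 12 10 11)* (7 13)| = |(1 10 13 7 14 15 9)(4 12 11)| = 21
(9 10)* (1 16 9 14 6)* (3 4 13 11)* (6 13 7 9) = (1 16 6)(3 4 7 9 10 14 13 11) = [0, 16, 2, 4, 7, 5, 1, 9, 8, 10, 14, 3, 12, 11, 13, 15, 6]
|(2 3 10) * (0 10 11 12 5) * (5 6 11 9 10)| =|(0 5)(2 3 9 10)(6 11 12)| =12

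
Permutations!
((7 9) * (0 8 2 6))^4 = ((0 8 2 6)(7 9))^4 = (9)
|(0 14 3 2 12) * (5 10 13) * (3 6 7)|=21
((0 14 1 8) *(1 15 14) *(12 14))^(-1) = ((0 1 8)(12 14 15))^(-1) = (0 8 1)(12 15 14)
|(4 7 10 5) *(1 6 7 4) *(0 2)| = 10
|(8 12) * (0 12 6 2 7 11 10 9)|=9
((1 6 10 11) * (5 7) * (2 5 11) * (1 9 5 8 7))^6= ((1 6 10 2 8 7 11 9 5))^6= (1 11 2)(5 7 10)(6 9 8)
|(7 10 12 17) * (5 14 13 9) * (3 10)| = 20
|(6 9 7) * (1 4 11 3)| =12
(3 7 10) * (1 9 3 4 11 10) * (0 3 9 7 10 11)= (11)(0 3 10 4)(1 7)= [3, 7, 2, 10, 0, 5, 6, 1, 8, 9, 4, 11]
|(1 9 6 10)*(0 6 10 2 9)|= |(0 6 2 9 10 1)|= 6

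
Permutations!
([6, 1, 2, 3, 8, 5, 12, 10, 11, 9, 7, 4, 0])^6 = (12)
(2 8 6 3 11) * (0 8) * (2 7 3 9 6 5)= [8, 1, 0, 11, 4, 2, 9, 3, 5, 6, 10, 7]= (0 8 5 2)(3 11 7)(6 9)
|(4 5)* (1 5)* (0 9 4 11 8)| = 7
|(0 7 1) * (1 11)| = 4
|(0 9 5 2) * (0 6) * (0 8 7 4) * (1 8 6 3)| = 9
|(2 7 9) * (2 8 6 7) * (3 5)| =|(3 5)(6 7 9 8)| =4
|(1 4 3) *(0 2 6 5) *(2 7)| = 15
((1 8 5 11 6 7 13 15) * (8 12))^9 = ((1 12 8 5 11 6 7 13 15))^9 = (15)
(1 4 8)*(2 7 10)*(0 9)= [9, 4, 7, 3, 8, 5, 6, 10, 1, 0, 2]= (0 9)(1 4 8)(2 7 10)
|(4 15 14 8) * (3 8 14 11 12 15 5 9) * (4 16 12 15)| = 14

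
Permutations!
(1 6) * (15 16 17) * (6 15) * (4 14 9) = (1 15 16 17 6)(4 14 9) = [0, 15, 2, 3, 14, 5, 1, 7, 8, 4, 10, 11, 12, 13, 9, 16, 17, 6]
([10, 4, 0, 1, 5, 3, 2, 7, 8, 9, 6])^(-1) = (0 2 6 10)(1 3 5 4)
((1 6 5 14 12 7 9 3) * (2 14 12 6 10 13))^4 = (1 14 7 10 6 9 13 5 3 2 12)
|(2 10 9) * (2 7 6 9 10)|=3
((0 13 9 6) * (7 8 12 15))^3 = (0 6 9 13)(7 15 12 8)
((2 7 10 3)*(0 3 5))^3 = (0 7)(2 5)(3 10)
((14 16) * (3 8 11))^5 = ((3 8 11)(14 16))^5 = (3 11 8)(14 16)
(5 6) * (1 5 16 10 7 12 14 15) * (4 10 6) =(1 5 4 10 7 12 14 15)(6 16) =[0, 5, 2, 3, 10, 4, 16, 12, 8, 9, 7, 11, 14, 13, 15, 1, 6]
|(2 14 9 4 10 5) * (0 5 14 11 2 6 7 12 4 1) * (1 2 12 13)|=42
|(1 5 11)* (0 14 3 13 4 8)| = 6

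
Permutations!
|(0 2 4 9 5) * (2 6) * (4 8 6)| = |(0 4 9 5)(2 8 6)| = 12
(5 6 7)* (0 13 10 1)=(0 13 10 1)(5 6 7)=[13, 0, 2, 3, 4, 6, 7, 5, 8, 9, 1, 11, 12, 10]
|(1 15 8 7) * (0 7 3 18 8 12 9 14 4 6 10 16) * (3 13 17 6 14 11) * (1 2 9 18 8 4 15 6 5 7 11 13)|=|(0 11 3 8 1 6 10 16)(2 9 13 17 5 7)(4 14 15 12 18)|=120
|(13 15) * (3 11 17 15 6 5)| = 7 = |(3 11 17 15 13 6 5)|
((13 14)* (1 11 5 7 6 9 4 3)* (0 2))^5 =((0 2)(1 11 5 7 6 9 4 3)(13 14))^5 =(0 2)(1 9 5 3 6 11 4 7)(13 14)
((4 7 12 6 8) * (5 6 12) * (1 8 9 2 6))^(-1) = (12)(1 5 7 4 8)(2 9 6)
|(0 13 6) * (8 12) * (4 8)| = |(0 13 6)(4 8 12)| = 3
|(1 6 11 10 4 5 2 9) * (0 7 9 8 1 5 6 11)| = 11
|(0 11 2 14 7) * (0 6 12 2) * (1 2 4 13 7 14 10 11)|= |(14)(0 1 2 10 11)(4 13 7 6 12)|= 5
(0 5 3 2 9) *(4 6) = (0 5 3 2 9)(4 6) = [5, 1, 9, 2, 6, 3, 4, 7, 8, 0]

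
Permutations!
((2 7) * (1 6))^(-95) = ((1 6)(2 7))^(-95) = (1 6)(2 7)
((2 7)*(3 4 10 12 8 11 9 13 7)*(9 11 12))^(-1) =(2 7 13 9 10 4 3)(8 12)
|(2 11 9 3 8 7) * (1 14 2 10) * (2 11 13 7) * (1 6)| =11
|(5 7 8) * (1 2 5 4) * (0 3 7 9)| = |(0 3 7 8 4 1 2 5 9)| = 9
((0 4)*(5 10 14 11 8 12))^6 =((0 4)(5 10 14 11 8 12))^6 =(14)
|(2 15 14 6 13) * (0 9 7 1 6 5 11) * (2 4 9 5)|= 6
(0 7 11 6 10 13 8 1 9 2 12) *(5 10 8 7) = (0 5 10 13 7 11 6 8 1 9 2 12) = [5, 9, 12, 3, 4, 10, 8, 11, 1, 2, 13, 6, 0, 7]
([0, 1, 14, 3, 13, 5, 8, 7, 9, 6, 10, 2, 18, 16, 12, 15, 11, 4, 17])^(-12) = (2 13 18)(4 12 11)(14 16 17)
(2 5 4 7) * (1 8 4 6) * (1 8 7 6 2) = (1 7)(2 5)(4 6 8) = [0, 7, 5, 3, 6, 2, 8, 1, 4]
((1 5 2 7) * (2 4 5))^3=((1 2 7)(4 5))^3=(7)(4 5)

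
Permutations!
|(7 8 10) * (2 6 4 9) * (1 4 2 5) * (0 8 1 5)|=|(0 8 10 7 1 4 9)(2 6)|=14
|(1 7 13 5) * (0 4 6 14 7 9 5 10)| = 21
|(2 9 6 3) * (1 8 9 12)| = 7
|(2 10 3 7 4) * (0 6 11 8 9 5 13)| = 35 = |(0 6 11 8 9 5 13)(2 10 3 7 4)|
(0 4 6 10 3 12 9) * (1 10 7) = (0 4 6 7 1 10 3 12 9) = [4, 10, 2, 12, 6, 5, 7, 1, 8, 0, 3, 11, 9]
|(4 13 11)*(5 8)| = 6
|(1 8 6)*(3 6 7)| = 5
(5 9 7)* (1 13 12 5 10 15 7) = (1 13 12 5 9)(7 10 15) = [0, 13, 2, 3, 4, 9, 6, 10, 8, 1, 15, 11, 5, 12, 14, 7]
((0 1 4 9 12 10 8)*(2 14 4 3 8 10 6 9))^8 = (2 4 14)(6 12 9) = ((0 1 3 8)(2 14 4)(6 9 12))^8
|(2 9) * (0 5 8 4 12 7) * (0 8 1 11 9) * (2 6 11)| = 12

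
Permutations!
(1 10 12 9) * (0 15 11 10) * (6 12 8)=[15, 0, 2, 3, 4, 5, 12, 7, 6, 1, 8, 10, 9, 13, 14, 11]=(0 15 11 10 8 6 12 9 1)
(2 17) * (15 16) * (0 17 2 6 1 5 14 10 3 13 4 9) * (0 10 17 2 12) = [2, 5, 12, 13, 9, 14, 1, 7, 8, 10, 3, 11, 0, 4, 17, 16, 15, 6] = (0 2 12)(1 5 14 17 6)(3 13 4 9 10)(15 16)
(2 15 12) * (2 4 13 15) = (4 13 15 12) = [0, 1, 2, 3, 13, 5, 6, 7, 8, 9, 10, 11, 4, 15, 14, 12]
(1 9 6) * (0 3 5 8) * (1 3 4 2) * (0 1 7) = (0 4 2 7)(1 9 6 3 5 8) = [4, 9, 7, 5, 2, 8, 3, 0, 1, 6]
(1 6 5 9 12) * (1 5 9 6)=(5 6 9 12)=[0, 1, 2, 3, 4, 6, 9, 7, 8, 12, 10, 11, 5]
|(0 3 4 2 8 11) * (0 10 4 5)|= |(0 3 5)(2 8 11 10 4)|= 15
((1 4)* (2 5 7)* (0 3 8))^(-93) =(8)(1 4)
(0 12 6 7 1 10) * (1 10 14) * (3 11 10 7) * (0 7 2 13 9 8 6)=[12, 14, 13, 11, 4, 5, 3, 2, 6, 8, 7, 10, 0, 9, 1]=(0 12)(1 14)(2 13 9 8 6 3 11 10 7)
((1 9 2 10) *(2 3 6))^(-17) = ((1 9 3 6 2 10))^(-17) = (1 9 3 6 2 10)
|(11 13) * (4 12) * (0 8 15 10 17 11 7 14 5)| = |(0 8 15 10 17 11 13 7 14 5)(4 12)| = 10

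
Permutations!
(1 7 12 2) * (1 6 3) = [0, 7, 6, 1, 4, 5, 3, 12, 8, 9, 10, 11, 2] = (1 7 12 2 6 3)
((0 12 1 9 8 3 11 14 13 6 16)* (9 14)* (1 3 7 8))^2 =((0 12 3 11 9 1 14 13 6 16)(7 8))^2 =(0 3 9 14 6)(1 13 16 12 11)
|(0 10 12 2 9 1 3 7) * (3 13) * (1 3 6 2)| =10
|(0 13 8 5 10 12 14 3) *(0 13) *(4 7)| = |(3 13 8 5 10 12 14)(4 7)| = 14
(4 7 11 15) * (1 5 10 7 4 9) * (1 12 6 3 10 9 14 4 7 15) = (1 5 9 12 6 3 10 15 14 4 7 11) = [0, 5, 2, 10, 7, 9, 3, 11, 8, 12, 15, 1, 6, 13, 4, 14]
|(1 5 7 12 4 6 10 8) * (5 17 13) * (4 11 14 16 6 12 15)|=|(1 17 13 5 7 15 4 12 11 14 16 6 10 8)|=14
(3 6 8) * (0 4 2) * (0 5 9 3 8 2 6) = (0 4 6 2 5 9 3) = [4, 1, 5, 0, 6, 9, 2, 7, 8, 3]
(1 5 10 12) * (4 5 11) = (1 11 4 5 10 12) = [0, 11, 2, 3, 5, 10, 6, 7, 8, 9, 12, 4, 1]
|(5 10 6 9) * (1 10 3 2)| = 7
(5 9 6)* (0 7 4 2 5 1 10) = (0 7 4 2 5 9 6 1 10) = [7, 10, 5, 3, 2, 9, 1, 4, 8, 6, 0]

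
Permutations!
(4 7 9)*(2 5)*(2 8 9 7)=(2 5 8 9 4)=[0, 1, 5, 3, 2, 8, 6, 7, 9, 4]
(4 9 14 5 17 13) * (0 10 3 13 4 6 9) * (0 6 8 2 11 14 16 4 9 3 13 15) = (0 10 13 8 2 11 14 5 17 9 16 4 6 3 15) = [10, 1, 11, 15, 6, 17, 3, 7, 2, 16, 13, 14, 12, 8, 5, 0, 4, 9]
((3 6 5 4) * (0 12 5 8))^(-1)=(0 8 6 3 4 5 12)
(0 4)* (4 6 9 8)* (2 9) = (0 6 2 9 8 4) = [6, 1, 9, 3, 0, 5, 2, 7, 4, 8]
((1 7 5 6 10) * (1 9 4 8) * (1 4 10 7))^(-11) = ((4 8)(5 6 7)(9 10))^(-11) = (4 8)(5 6 7)(9 10)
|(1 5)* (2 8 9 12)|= 4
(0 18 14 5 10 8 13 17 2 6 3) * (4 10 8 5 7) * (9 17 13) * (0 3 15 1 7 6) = [18, 7, 0, 3, 10, 8, 15, 4, 9, 17, 5, 11, 12, 13, 6, 1, 16, 2, 14] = (0 18 14 6 15 1 7 4 10 5 8 9 17 2)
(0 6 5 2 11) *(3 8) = (0 6 5 2 11)(3 8) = [6, 1, 11, 8, 4, 2, 5, 7, 3, 9, 10, 0]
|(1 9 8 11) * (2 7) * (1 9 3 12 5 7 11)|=9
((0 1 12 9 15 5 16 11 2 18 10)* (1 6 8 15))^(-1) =(0 10 18 2 11 16 5 15 8 6)(1 9 12)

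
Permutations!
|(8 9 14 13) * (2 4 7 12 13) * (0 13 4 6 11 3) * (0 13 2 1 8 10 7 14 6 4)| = |(0 2 4 14 1 8 9 6 11 3 13 10 7 12)| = 14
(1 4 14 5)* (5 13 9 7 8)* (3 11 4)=(1 3 11 4 14 13 9 7 8 5)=[0, 3, 2, 11, 14, 1, 6, 8, 5, 7, 10, 4, 12, 9, 13]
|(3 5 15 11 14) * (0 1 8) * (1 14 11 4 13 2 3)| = |(0 14 1 8)(2 3 5 15 4 13)| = 12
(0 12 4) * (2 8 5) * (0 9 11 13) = (0 12 4 9 11 13)(2 8 5) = [12, 1, 8, 3, 9, 2, 6, 7, 5, 11, 10, 13, 4, 0]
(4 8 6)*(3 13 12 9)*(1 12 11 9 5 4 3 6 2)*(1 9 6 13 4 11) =(1 12 5 11 6 3 4 8 2 9 13) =[0, 12, 9, 4, 8, 11, 3, 7, 2, 13, 10, 6, 5, 1]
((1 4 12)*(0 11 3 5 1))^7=(12)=((0 11 3 5 1 4 12))^7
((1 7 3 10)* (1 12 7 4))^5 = (1 4)(3 10 12 7)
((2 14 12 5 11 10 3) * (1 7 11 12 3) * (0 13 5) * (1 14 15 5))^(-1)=(0 12 5 15 2 3 14 10 11 7 1 13)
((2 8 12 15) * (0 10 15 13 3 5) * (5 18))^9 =(0 5 18 3 13 12 8 2 15 10)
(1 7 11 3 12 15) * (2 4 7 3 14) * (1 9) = [0, 3, 4, 12, 7, 5, 6, 11, 8, 1, 10, 14, 15, 13, 2, 9] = (1 3 12 15 9)(2 4 7 11 14)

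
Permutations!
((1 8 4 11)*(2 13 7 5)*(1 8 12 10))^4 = (13)(1 12 10)(4 11 8)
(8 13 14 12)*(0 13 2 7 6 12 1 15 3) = (0 13 14 1 15 3)(2 7 6 12 8) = [13, 15, 7, 0, 4, 5, 12, 6, 2, 9, 10, 11, 8, 14, 1, 3]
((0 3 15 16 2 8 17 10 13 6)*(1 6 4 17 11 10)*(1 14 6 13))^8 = (0 1 15 4 2 14 11)(3 13 16 17 8 6 10)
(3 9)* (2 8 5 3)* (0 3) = (0 3 9 2 8 5) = [3, 1, 8, 9, 4, 0, 6, 7, 5, 2]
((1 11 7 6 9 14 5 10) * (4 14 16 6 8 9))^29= (1 4 8 10 6 7 5 16 11 14 9)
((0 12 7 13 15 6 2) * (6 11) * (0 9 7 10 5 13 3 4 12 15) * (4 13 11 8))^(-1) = (0 13 3 7 9 2 6 11 5 10 12 4 8 15)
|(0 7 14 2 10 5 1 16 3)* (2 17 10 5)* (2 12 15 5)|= |(0 7 14 17 10 12 15 5 1 16 3)|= 11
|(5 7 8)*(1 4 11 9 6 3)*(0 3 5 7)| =8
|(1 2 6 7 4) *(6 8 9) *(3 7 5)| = |(1 2 8 9 6 5 3 7 4)| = 9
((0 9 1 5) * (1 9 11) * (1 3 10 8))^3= (0 10 5 3 1 11 8)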